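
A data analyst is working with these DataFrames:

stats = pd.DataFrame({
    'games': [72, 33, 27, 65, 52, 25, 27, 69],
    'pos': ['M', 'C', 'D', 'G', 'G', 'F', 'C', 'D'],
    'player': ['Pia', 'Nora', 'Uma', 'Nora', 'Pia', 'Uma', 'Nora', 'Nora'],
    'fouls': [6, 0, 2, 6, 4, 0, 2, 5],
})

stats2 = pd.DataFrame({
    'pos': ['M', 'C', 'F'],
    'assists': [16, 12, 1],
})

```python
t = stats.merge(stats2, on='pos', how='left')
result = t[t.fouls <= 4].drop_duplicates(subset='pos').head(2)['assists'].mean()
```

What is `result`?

12.0

merge on 'pos' (how='left') → 8 rows:
   games pos player  fouls  assists
0     72   M    Pia      6     16.0
1     33   C   Nora      0     12.0
2     27   D    Uma      2      NaN
3     65   G   Nora      6      NaN
4     52   G    Pia      4      NaN
5     25   F    Uma      0      1.0
6     27   C   Nora      2     12.0
7     69   D   Nora      5      NaN
filter rows where fouls <= 4:
   games pos player  fouls  assists
1     33   C   Nora      0     12.0
2     27   D    Uma      2      NaN
4     52   G    Pia      4      NaN
5     25   F    Uma      0      1.0
6     27   C   Nora      2     12.0
drop duplicate pos (keep=first):
   games pos player  fouls  assists
1     33   C   Nora      0     12.0
2     27   D    Uma      2      NaN
4     52   G    Pia      4      NaN
5     25   F    Uma      0      1.0
take first 2 rows:
   games pos player  fouls  assists
1     33   C   Nora      0     12.0
2     27   D    Uma      2      NaN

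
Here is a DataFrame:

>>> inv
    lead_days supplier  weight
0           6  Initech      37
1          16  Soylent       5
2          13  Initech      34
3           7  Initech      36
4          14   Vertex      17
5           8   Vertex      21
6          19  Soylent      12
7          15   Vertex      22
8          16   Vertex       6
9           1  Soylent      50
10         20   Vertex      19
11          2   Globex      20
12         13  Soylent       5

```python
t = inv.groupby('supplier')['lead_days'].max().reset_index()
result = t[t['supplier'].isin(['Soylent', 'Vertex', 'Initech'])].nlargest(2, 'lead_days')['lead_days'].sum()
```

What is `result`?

group by supplier, max of lead_days:
supplier
Globex      2
Initech    13
Soylent    19
Vertex     20
Name: lead_days, dtype: int64
reset_index():
  supplier  lead_days
0   Globex          2
1  Initech         13
2  Soylent         19
3   Vertex         20
filter rows where supplier in ['Soylent', 'Vertex', 'Initech']:
  supplier  lead_days
1  Initech         13
2  Soylent         19
3   Vertex         20
take 2 rows with largest lead_days:
  supplier  lead_days
3   Vertex         20
2  Soylent         19
Taking the sum of column 'lead_days' gives 39.

39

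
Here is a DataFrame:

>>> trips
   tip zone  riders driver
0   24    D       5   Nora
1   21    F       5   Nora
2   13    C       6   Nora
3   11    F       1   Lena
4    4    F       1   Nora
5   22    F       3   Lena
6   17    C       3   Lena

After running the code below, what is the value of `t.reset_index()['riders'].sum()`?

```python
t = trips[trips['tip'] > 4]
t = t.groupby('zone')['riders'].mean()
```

filter rows where tip > 4:
   tip zone  riders driver
0   24    D       5   Nora
1   21    F       5   Nora
2   13    C       6   Nora
3   11    F       1   Lena
5   22    F       3   Lena
6   17    C       3   Lena
group by zone, mean of riders:
zone
C    4.5
D    5.0
F    3.0
Name: riders, dtype: float64
reset_index():
  zone  riders
0    C     4.5
1    D     5.0
2    F     3.0

12.5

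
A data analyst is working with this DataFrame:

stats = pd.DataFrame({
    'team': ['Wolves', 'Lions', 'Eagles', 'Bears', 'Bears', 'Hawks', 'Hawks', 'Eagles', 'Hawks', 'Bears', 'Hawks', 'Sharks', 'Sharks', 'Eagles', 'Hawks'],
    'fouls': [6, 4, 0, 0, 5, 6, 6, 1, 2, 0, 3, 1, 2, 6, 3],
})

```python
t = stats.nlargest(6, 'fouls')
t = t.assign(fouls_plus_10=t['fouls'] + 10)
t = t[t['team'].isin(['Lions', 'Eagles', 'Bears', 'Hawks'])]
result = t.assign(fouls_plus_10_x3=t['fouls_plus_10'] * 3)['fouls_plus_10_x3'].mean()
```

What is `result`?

46.2

take 6 rows with largest fouls:
      team  fouls
0   Wolves      6
5    Hawks      6
6    Hawks      6
13  Eagles      6
4    Bears      5
1    Lions      4
add column fouls_plus_10 = t['fouls'] + 10:
      team  fouls  fouls_plus_10
0   Wolves      6             16
5    Hawks      6             16
6    Hawks      6             16
13  Eagles      6             16
4    Bears      5             15
1    Lions      4             14
filter rows where team in ['Lions', 'Eagles', 'Bears', 'Hawks']:
      team  fouls  fouls_plus_10
5    Hawks      6             16
6    Hawks      6             16
13  Eagles      6             16
4    Bears      5             15
1    Lions      4             14
add column fouls_plus_10_x3 = t['fouls_plus_10'] * 3:
      team  fouls  fouls_plus_10  fouls_plus_10_x3
5    Hawks      6             16                48
6    Hawks      6             16                48
13  Eagles      6             16                48
4    Bears      5             15                45
1    Lions      4             14                42
Hence 46.2.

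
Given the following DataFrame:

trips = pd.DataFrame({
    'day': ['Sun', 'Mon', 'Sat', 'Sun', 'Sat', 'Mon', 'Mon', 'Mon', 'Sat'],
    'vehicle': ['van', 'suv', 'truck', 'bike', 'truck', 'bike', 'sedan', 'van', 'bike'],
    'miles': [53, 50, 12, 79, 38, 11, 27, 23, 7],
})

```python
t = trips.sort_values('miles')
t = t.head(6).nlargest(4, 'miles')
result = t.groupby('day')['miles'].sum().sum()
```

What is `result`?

sort by miles:
   day vehicle  miles
8  Sat    bike      7
5  Mon    bike     11
2  Sat   truck     12
7  Mon     van     23
6  Mon   sedan     27
4  Sat   truck     38
1  Mon     suv     50
0  Sun     van     53
3  Sun    bike     79
take first 6 rows:
   day vehicle  miles
8  Sat    bike      7
5  Mon    bike     11
2  Sat   truck     12
7  Mon     van     23
6  Mon   sedan     27
4  Sat   truck     38
take 4 rows with largest miles:
   day vehicle  miles
4  Sat   truck     38
6  Mon   sedan     27
7  Mon     van     23
2  Sat   truck     12
group by day, sum of miles:
day
Mon    50
Sat    50
Name: miles, dtype: int64
Then the sum of the resulting series: 100

100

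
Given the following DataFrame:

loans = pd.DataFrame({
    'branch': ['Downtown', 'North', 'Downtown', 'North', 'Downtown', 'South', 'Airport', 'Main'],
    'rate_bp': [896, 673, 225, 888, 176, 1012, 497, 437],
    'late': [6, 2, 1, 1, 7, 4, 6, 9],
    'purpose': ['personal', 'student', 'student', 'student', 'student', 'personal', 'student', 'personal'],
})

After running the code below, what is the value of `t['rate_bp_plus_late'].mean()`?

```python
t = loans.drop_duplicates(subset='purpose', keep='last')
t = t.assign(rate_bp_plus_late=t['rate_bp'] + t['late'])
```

474.5

drop duplicate purpose (keep=last):
    branch  rate_bp  late   purpose
6  Airport      497     6   student
7     Main      437     9  personal
add column rate_bp_plus_late = t['rate_bp'] + t['late']:
    branch  rate_bp  late   purpose  rate_bp_plus_late
6  Airport      497     6   student                503
7     Main      437     9  personal                446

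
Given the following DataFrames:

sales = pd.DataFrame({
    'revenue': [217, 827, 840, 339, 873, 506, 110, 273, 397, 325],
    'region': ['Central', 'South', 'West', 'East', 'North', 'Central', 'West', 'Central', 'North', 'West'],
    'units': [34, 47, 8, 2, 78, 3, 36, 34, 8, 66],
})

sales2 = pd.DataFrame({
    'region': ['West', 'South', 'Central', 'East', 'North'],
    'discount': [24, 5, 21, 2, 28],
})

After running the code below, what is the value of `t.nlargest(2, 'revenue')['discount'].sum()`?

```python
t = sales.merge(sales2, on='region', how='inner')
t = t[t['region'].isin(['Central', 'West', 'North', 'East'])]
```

52

merge on 'region' (how='inner') → 10 rows:
   revenue   region  units  discount
0      217  Central     34        21
1      827    South     47         5
2      840     West      8        24
3      339     East      2         2
4      873    North     78        28
5      506  Central      3        21
6      110     West     36        24
7      273  Central     34        21
8      397    North      8        28
9      325     West     66        24
filter rows where region in ['Central', 'West', 'North', 'East']:
   revenue   region  units  discount
0      217  Central     34        21
2      840     West      8        24
3      339     East      2         2
4      873    North     78        28
5      506  Central      3        21
6      110     West     36        24
7      273  Central     34        21
8      397    North      8        28
9      325     West     66        24
take 2 rows with largest revenue:
   revenue region  units  discount
4      873  North     78        28
2      840   West      8        24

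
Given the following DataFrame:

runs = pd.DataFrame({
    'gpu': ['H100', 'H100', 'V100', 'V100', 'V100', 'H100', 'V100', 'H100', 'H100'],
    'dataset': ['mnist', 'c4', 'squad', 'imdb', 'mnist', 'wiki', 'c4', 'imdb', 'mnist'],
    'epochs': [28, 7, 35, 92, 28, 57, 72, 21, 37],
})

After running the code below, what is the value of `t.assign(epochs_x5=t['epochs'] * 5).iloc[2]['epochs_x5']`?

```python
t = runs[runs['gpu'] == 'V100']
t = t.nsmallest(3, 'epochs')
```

filter rows where gpu == 'V100':
    gpu dataset  epochs
2  V100   squad      35
3  V100    imdb      92
4  V100   mnist      28
6  V100      c4      72
take 3 rows with smallest epochs:
    gpu dataset  epochs
4  V100   mnist      28
2  V100   squad      35
6  V100      c4      72
add column epochs_x5 = t['epochs'] * 5:
    gpu dataset  epochs  epochs_x5
4  V100   mnist      28        140
2  V100   squad      35        175
6  V100      c4      72        360

360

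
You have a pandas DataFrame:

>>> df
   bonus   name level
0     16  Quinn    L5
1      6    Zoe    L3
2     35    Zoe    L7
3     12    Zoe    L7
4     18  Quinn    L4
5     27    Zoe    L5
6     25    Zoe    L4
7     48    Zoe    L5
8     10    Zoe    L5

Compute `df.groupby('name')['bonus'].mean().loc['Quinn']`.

group by name, mean of bonus:
name
Quinn    17.000000
Zoe      23.285714
Name: bonus, dtype: float64
value at index 'Quinn' → 17.0

17.0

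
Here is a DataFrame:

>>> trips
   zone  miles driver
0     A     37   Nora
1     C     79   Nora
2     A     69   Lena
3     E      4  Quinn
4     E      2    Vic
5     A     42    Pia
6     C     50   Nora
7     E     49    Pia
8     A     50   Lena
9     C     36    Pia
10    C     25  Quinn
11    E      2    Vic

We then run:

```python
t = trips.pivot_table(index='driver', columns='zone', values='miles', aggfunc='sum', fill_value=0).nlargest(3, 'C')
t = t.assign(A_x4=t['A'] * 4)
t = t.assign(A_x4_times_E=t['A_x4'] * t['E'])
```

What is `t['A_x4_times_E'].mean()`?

pivot: rows=driver, cols=zone, sum(miles):
zone      A    C   E
driver              
Lena    119    0   0
Nora     37  129   0
Pia      42   36  49
Quinn     0   25   4
Vic       0    0   4
take 3 rows with largest C:
zone     A    C   E
driver             
Nora    37  129   0
Pia     42   36  49
Quinn    0   25   4
add column A_x4 = t['A'] * 4:
zone     A    C   E  A_x4
driver                   
Nora    37  129   0   148
Pia     42   36  49   168
Quinn    0   25   4     0
add column A_x4_times_E = t['A_x4'] * t['E']:
zone     A    C   E  A_x4  A_x4_times_E
driver                                 
Nora    37  129   0   148             0
Pia     42   36  49   168          8232
Quinn    0   25   4     0             0
Taking the mean of column 'A_x4_times_E' gives 2744.0.

2744.0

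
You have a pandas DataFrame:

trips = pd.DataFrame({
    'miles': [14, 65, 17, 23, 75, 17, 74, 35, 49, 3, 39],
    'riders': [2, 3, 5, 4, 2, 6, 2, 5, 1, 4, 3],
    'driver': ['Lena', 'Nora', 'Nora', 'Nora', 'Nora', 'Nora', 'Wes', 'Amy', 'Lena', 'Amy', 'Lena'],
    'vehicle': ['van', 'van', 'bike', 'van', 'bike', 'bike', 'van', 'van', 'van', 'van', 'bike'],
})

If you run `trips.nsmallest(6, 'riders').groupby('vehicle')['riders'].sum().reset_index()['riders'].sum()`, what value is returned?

13

take 6 rows with smallest riders:
    miles  riders driver vehicle
8      49       1   Lena     van
0      14       2   Lena     van
4      75       2   Nora    bike
6      74       2    Wes     van
1      65       3   Nora     van
10     39       3   Lena    bike
group by vehicle, sum of riders:
vehicle
bike    5
van     8
Name: riders, dtype: int64
reset_index():
  vehicle  riders
0    bike       5
1     van       8
The sum of column 'riders' is 13.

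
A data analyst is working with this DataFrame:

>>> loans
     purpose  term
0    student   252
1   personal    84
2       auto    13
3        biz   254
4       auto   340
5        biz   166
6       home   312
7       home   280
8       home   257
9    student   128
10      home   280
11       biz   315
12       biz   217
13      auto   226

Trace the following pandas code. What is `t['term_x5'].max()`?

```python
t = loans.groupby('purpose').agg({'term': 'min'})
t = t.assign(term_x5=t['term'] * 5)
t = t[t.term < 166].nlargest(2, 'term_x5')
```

group by purpose, min of term:
          term
purpose       
auto        13
biz        166
home       257
personal    84
student    128
add column term_x5 = t['term'] * 5:
          term  term_x5
purpose                
auto        13       65
biz        166      830
home       257     1285
personal    84      420
student    128      640
filter rows where term < 166:
          term  term_x5
purpose                
auto        13       65
personal    84      420
student    128      640
take 2 rows with largest term_x5:
          term  term_x5
purpose                
student    128      640
personal    84      420
Finally, max of column 'term_x5' = 640.

640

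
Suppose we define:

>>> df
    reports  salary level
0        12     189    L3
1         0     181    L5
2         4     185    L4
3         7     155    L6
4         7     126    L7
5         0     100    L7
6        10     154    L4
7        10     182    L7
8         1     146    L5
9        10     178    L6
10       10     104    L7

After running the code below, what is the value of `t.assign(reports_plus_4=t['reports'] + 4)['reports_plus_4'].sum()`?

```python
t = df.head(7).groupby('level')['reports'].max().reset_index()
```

56

take first 7 rows:
   reports  salary level
0       12     189    L3
1        0     181    L5
2        4     185    L4
3        7     155    L6
4        7     126    L7
5        0     100    L7
6       10     154    L4
group by level, max of reports:
level
L3    12
L4    10
L5     0
L6     7
L7     7
Name: reports, dtype: int64
reset_index():
  level  reports
0    L3       12
1    L4       10
2    L5        0
3    L6        7
4    L7        7
add column reports_plus_4 = t['reports'] + 4:
  level  reports  reports_plus_4
0    L3       12              16
1    L4       10              14
2    L5        0               4
3    L6        7              11
4    L7        7              11
Finally, sum of column 'reports_plus_4' = 56.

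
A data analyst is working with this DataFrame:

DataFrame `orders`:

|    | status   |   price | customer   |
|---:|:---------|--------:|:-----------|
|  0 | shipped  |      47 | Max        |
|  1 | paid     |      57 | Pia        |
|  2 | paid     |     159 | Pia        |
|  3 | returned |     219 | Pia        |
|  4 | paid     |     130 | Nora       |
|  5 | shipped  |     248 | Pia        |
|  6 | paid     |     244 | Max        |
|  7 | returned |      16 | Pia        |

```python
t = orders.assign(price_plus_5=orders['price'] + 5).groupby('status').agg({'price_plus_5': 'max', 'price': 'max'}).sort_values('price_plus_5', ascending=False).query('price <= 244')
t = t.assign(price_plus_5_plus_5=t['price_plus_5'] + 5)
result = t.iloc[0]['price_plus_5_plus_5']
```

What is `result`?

254

add column price_plus_5 = orders['price'] + 5:
     status  price customer  price_plus_5
0   shipped     47      Max            52
1      paid     57      Pia            62
2      paid    159      Pia           164
3  returned    219      Pia           224
4      paid    130     Nora           135
5   shipped    248      Pia           253
6      paid    244      Max           249
7  returned     16      Pia            21
group by status: max(price_plus_5), max(price):
          price_plus_5  price
status                       
paid               249    244
returned           224    219
shipped            253    248
sort by price_plus_5 descending:
          price_plus_5  price
status                       
shipped            253    248
paid               249    244
returned           224    219
filter rows where price <= 244:
          price_plus_5  price
status                       
paid               249    244
returned           224    219
add column price_plus_5_plus_5 = t['price_plus_5'] + 5:
          price_plus_5  price  price_plus_5_plus_5
status                                            
paid               249    244                  254
returned           224    219                  229
Finally, value at position 0, column 'price_plus_5_plus_5' = 254.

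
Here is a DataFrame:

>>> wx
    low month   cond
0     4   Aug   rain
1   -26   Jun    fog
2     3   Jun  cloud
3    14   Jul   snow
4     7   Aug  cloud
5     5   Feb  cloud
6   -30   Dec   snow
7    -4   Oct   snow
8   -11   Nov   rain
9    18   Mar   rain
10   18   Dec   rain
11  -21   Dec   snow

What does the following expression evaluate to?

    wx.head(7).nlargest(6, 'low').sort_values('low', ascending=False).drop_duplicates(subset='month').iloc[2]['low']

5

take first 7 rows:
   low month   cond
0    4   Aug   rain
1  -26   Jun    fog
2    3   Jun  cloud
3   14   Jul   snow
4    7   Aug  cloud
5    5   Feb  cloud
6  -30   Dec   snow
take 6 rows with largest low:
   low month   cond
3   14   Jul   snow
4    7   Aug  cloud
5    5   Feb  cloud
0    4   Aug   rain
2    3   Jun  cloud
1  -26   Jun    fog
sort by low descending:
   low month   cond
3   14   Jul   snow
4    7   Aug  cloud
5    5   Feb  cloud
0    4   Aug   rain
2    3   Jun  cloud
1  -26   Jun    fog
drop duplicate month (keep=first):
   low month   cond
3   14   Jul   snow
4    7   Aug  cloud
5    5   Feb  cloud
2    3   Jun  cloud
Hence 5.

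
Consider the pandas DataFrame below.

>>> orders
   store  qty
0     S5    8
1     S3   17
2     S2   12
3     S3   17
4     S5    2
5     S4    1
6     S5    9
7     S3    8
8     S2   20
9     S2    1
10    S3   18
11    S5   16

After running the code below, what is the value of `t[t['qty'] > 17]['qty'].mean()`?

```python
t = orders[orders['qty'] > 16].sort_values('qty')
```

filter rows where qty > 16:
   store  qty
1     S3   17
3     S3   17
8     S2   20
10    S3   18
sort by qty:
   store  qty
1     S3   17
3     S3   17
10    S3   18
8     S2   20
filter rows where qty > 17:
   store  qty
10    S3   18
8     S2   20
Finally, mean of column 'qty' = 19.0.

19.0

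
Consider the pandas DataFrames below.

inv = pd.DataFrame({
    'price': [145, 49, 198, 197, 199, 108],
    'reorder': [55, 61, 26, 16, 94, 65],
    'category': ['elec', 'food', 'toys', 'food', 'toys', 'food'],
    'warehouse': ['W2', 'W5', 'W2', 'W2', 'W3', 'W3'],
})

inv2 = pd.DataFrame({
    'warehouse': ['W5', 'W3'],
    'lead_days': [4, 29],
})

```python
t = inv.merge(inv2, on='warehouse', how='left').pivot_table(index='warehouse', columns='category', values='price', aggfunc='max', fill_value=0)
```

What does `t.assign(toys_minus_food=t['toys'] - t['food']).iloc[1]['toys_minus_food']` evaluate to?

merge on 'warehouse' (how='left') → 6 rows:
   price  reorder category warehouse  lead_days
0    145       55     elec        W2        NaN
1     49       61     food        W5        4.0
2    198       26     toys        W2        NaN
3    197       16     food        W2        NaN
4    199       94     toys        W3       29.0
5    108       65     food        W3       29.0
pivot: rows=warehouse, cols=category, max(price):
category   elec  food  toys
warehouse                  
W2          145   197   198
W3            0   108   199
W5            0    49     0
add column toys_minus_food = t['toys'] - t['food']:
category   elec  food  toys  toys_minus_food
warehouse                                   
W2          145   197   198                1
W3            0   108   199               91
W5            0    49     0              -49
value at position 1, column 'toys_minus_food' → 91

91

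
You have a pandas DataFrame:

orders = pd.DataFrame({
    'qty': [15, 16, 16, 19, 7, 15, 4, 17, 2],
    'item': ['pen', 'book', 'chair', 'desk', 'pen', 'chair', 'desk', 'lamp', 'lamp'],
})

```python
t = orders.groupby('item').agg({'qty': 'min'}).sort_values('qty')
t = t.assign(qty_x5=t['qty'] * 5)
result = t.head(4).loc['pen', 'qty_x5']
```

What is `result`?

35

group by item, min of qty:
       qty
item      
book    16
chair   15
desk     4
lamp     2
pen      7
sort by qty:
       qty
item      
lamp     2
desk     4
pen      7
chair   15
book    16
add column qty_x5 = t['qty'] * 5:
       qty  qty_x5
item              
lamp     2      10
desk     4      20
pen      7      35
chair   15      75
book    16      80
take first 4 rows:
       qty  qty_x5
item              
lamp     2      10
desk     4      20
pen      7      35
chair   15      75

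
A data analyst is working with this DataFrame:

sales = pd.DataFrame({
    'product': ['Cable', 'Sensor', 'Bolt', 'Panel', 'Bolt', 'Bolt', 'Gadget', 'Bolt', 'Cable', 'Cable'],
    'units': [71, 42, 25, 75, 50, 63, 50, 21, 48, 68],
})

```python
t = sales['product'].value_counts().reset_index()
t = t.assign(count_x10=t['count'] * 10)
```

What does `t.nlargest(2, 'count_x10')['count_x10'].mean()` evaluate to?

35.0

value_counts of product:
product
Bolt      4
Cable     3
Sensor    1
Panel     1
Gadget    1
Name: count, dtype: int64
reset_index():
  product  count
0    Bolt      4
1   Cable      3
2  Sensor      1
3   Panel      1
4  Gadget      1
add column count_x10 = t['count'] * 10:
  product  count  count_x10
0    Bolt      4         40
1   Cable      3         30
2  Sensor      1         10
3   Panel      1         10
4  Gadget      1         10
take 2 rows with largest count_x10:
  product  count  count_x10
0    Bolt      4         40
1   Cable      3         30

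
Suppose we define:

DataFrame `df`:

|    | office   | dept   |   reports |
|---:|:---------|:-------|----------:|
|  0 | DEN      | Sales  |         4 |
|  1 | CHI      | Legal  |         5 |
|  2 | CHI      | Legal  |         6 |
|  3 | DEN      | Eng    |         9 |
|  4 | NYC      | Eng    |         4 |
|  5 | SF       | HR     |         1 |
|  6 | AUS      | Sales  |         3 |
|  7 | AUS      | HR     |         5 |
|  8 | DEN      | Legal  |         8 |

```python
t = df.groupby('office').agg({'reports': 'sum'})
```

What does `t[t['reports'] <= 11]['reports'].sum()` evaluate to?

24

group by office, sum of reports:
        reports
office         
AUS           8
CHI          11
DEN          21
NYC           4
SF            1
filter rows where reports <= 11:
        reports
office         
AUS           8
CHI          11
NYC           4
SF            1
Reading off the sum of column 'reports', we get 24.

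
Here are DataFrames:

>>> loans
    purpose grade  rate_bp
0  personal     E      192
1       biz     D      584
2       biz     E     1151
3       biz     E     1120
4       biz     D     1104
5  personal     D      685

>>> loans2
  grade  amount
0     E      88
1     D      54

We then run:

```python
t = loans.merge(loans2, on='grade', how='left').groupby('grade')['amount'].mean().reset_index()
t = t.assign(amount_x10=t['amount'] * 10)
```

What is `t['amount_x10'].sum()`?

1420.0

merge on 'grade' (how='left') → 6 rows:
    purpose grade  rate_bp  amount
0  personal     E      192      88
1       biz     D      584      54
2       biz     E     1151      88
3       biz     E     1120      88
4       biz     D     1104      54
5  personal     D      685      54
group by grade, mean of amount:
grade
D    54.0
E    88.0
Name: amount, dtype: float64
reset_index():
  grade  amount
0     D    54.0
1     E    88.0
add column amount_x10 = t['amount'] * 10:
  grade  amount  amount_x10
0     D    54.0       540.0
1     E    88.0       880.0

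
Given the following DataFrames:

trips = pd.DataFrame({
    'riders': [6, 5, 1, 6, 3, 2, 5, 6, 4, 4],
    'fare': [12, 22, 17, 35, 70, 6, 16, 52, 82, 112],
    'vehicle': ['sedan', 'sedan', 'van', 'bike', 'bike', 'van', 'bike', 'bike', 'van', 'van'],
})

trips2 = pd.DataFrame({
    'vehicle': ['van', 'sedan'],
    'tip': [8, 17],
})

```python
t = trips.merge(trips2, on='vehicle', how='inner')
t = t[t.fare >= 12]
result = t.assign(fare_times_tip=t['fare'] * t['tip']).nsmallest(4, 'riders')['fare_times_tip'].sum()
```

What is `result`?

merge on 'vehicle' (how='inner') → 6 rows:
   riders  fare vehicle  tip
0       6    12   sedan   17
1       5    22   sedan   17
2       1    17     van    8
3       2     6     van    8
4       4    82     van    8
5       4   112     van    8
filter rows where fare >= 12:
   riders  fare vehicle  tip
0       6    12   sedan   17
1       5    22   sedan   17
2       1    17     van    8
4       4    82     van    8
5       4   112     van    8
add column fare_times_tip = t['fare'] * t['tip']:
   riders  fare vehicle  tip  fare_times_tip
0       6    12   sedan   17             204
1       5    22   sedan   17             374
2       1    17     van    8             136
4       4    82     van    8             656
5       4   112     van    8             896
take 4 rows with smallest riders:
   riders  fare vehicle  tip  fare_times_tip
2       1    17     van    8             136
4       4    82     van    8             656
5       4   112     van    8             896
1       5    22   sedan   17             374
Reading off the sum of column 'fare_times_tip', we get 2062.

2062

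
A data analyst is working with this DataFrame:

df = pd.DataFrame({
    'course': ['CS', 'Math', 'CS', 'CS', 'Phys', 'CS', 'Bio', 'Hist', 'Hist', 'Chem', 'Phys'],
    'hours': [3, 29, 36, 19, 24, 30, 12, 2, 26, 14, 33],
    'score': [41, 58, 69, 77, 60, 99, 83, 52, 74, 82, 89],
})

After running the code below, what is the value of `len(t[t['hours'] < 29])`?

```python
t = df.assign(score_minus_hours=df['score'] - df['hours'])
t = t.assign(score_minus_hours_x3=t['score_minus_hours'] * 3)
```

add column score_minus_hours = df['score'] - df['hours']:
   course  hours  score  score_minus_hours
0      CS      3     41                 38
1    Math     29     58                 29
2      CS     36     69                 33
3      CS     19     77                 58
4    Phys     24     60                 36
5      CS     30     99                 69
6     Bio     12     83                 71
7    Hist      2     52                 50
8    Hist     26     74                 48
9    Chem     14     82                 68
10   Phys     33     89                 56
add column score_minus_hours_x3 = t['score_minus_hours'] * 3:
   course  hours  score  score_minus_hours  score_minus_hours_x3
0      CS      3     41                 38                   114
1    Math     29     58                 29                    87
2      CS     36     69                 33                    99
3      CS     19     77                 58                   174
4    Phys     24     60                 36                   108
5      CS     30     99                 69                   207
6     Bio     12     83                 71                   213
7    Hist      2     52                 50                   150
8    Hist     26     74                 48                   144
9    Chem     14     82                 68                   204
10   Phys     33     89                 56                   168
filter rows where hours < 29:
  course  hours  score  score_minus_hours  score_minus_hours_x3
0     CS      3     41                 38                   114
3     CS     19     77                 58                   174
4   Phys     24     60                 36                   108
6    Bio     12     83                 71                   213
7   Hist      2     52                 50                   150
8   Hist     26     74                 48                   144
9   Chem     14     82                 68                   204

7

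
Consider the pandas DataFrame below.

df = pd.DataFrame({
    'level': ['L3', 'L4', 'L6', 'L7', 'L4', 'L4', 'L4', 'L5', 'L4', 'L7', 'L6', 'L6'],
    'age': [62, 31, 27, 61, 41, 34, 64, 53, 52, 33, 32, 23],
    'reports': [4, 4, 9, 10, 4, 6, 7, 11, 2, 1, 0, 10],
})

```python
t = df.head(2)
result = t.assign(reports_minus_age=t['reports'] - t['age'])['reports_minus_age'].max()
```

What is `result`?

take first 2 rows:
  level  age  reports
0    L3   62        4
1    L4   31        4
add column reports_minus_age = t['reports'] - t['age']:
  level  age  reports  reports_minus_age
0    L3   62        4                -58
1    L4   31        4                -27

-27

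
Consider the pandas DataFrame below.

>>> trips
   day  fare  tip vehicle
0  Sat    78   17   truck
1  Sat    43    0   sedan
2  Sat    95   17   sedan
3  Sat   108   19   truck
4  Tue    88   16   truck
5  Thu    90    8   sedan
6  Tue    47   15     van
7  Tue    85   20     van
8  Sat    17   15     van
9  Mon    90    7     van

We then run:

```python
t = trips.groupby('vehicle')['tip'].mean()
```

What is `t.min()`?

group by vehicle, mean of tip:
vehicle
sedan     8.333333
truck    17.333333
van      14.250000
Name: tip, dtype: float64
The min of the resulting series is 8.33333333333.

8.33333333333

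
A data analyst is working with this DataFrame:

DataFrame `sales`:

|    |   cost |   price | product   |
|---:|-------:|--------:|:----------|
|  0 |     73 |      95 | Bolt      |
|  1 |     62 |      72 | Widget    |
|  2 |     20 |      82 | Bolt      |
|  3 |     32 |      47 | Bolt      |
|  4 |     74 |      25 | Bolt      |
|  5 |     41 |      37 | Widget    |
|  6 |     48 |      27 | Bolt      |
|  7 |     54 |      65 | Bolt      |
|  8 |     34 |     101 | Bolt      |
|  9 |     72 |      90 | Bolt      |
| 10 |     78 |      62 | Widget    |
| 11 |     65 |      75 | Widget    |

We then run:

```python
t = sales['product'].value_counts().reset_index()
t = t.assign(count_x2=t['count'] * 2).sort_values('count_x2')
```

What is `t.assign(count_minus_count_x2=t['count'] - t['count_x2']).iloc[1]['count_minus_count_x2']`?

value_counts of product:
product
Bolt      8
Widget    4
Name: count, dtype: int64
reset_index():
  product  count
0    Bolt      8
1  Widget      4
add column count_x2 = t['count'] * 2:
  product  count  count_x2
0    Bolt      8        16
1  Widget      4         8
sort by count_x2:
  product  count  count_x2
1  Widget      4         8
0    Bolt      8        16
add column count_minus_count_x2 = t['count'] - t['count_x2']:
  product  count  count_x2  count_minus_count_x2
1  Widget      4         8                    -4
0    Bolt      8        16                    -8
The value at position 1, column 'count_minus_count_x2' is -8.

-8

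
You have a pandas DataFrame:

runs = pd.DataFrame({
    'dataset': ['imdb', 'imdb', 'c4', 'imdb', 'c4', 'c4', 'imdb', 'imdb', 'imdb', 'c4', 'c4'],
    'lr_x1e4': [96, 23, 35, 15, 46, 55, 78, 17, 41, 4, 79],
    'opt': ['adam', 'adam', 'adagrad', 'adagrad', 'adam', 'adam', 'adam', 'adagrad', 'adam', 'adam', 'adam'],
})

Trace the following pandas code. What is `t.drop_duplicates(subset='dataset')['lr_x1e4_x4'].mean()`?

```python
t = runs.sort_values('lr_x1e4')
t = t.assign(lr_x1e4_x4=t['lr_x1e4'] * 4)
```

38.0

sort by lr_x1e4:
   dataset  lr_x1e4      opt
9       c4        4     adam
3     imdb       15  adagrad
7     imdb       17  adagrad
1     imdb       23     adam
2       c4       35  adagrad
8     imdb       41     adam
4       c4       46     adam
5       c4       55     adam
6     imdb       78     adam
10      c4       79     adam
0     imdb       96     adam
add column lr_x1e4_x4 = t['lr_x1e4'] * 4:
   dataset  lr_x1e4      opt  lr_x1e4_x4
9       c4        4     adam          16
3     imdb       15  adagrad          60
7     imdb       17  adagrad          68
1     imdb       23     adam          92
2       c4       35  adagrad         140
8     imdb       41     adam         164
4       c4       46     adam         184
5       c4       55     adam         220
6     imdb       78     adam         312
10      c4       79     adam         316
0     imdb       96     adam         384
drop duplicate dataset (keep=first):
  dataset  lr_x1e4      opt  lr_x1e4_x4
9      c4        4     adam          16
3    imdb       15  adagrad          60
Then the mean of column 'lr_x1e4_x4': 38.0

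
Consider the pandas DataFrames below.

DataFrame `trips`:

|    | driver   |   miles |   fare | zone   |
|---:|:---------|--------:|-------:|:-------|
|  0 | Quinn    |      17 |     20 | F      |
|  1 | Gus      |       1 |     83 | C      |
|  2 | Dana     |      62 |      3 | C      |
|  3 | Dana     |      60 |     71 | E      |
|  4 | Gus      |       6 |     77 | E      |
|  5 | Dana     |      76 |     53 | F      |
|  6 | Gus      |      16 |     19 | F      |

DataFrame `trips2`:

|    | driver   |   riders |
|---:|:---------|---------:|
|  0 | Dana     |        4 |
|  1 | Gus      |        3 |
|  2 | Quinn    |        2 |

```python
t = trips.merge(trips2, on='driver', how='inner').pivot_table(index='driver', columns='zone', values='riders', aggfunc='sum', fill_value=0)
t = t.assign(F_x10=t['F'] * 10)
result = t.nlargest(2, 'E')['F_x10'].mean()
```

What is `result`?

35.0

merge on 'driver' (how='inner') → 7 rows:
  driver  miles  fare zone  riders
0  Quinn     17    20    F       2
1    Gus      1    83    C       3
2   Dana     62     3    C       4
3   Dana     60    71    E       4
4    Gus      6    77    E       3
5   Dana     76    53    F       4
6    Gus     16    19    F       3
pivot: rows=driver, cols=zone, sum(riders):
zone    C  E  F
driver         
Dana    4  4  4
Gus     3  3  3
Quinn   0  0  2
add column F_x10 = t['F'] * 10:
zone    C  E  F  F_x10
driver                
Dana    4  4  4     40
Gus     3  3  3     30
Quinn   0  0  2     20
take 2 rows with largest E:
zone    C  E  F  F_x10
driver                
Dana    4  4  4     40
Gus     3  3  3     30
Hence 35.0.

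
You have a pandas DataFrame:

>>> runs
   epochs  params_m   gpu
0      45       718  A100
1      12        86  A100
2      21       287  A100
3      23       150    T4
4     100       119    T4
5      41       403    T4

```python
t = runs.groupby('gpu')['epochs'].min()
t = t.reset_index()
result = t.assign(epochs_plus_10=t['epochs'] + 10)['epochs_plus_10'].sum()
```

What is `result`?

55

group by gpu, min of epochs:
gpu
A100    12
T4      23
Name: epochs, dtype: int64
reset_index():
    gpu  epochs
0  A100      12
1    T4      23
add column epochs_plus_10 = t['epochs'] + 10:
    gpu  epochs  epochs_plus_10
0  A100      12              22
1    T4      23              33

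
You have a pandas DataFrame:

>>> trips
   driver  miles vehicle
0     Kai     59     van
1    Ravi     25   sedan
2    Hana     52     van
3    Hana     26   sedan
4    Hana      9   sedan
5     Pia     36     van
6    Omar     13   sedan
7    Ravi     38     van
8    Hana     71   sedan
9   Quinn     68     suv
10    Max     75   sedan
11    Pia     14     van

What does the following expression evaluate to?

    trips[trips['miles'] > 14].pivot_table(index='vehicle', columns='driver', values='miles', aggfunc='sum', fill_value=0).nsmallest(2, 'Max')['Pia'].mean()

18.0

filter rows where miles > 14:
   driver  miles vehicle
0     Kai     59     van
1    Ravi     25   sedan
2    Hana     52     van
3    Hana     26   sedan
5     Pia     36     van
7    Ravi     38     van
8    Hana     71   sedan
9   Quinn     68     suv
10    Max     75   sedan
pivot: rows=vehicle, cols=driver, sum(miles):
driver   Hana  Kai  Max  Pia  Quinn  Ravi
vehicle                                  
sedan      97    0   75    0      0    25
suv         0    0    0    0     68     0
van        52   59    0   36      0    38
take 2 rows with smallest Max:
driver   Hana  Kai  Max  Pia  Quinn  Ravi
vehicle                                  
suv         0    0    0    0     68     0
van        52   59    0   36      0    38
The mean of column 'Pia' is 18.0.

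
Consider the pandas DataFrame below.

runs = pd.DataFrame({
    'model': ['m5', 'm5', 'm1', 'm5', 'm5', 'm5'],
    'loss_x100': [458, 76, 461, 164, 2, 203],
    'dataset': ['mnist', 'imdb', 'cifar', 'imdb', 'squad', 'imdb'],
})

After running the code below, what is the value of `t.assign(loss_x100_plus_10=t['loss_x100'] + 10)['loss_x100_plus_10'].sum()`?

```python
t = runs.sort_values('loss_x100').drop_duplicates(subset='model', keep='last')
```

939

sort by loss_x100:
  model  loss_x100 dataset
4    m5          2   squad
1    m5         76    imdb
3    m5        164    imdb
5    m5        203    imdb
0    m5        458   mnist
2    m1        461   cifar
drop duplicate model (keep=last):
  model  loss_x100 dataset
0    m5        458   mnist
2    m1        461   cifar
add column loss_x100_plus_10 = t['loss_x100'] + 10:
  model  loss_x100 dataset  loss_x100_plus_10
0    m5        458   mnist                468
2    m1        461   cifar                471
Then the sum of column 'loss_x100_plus_10': 939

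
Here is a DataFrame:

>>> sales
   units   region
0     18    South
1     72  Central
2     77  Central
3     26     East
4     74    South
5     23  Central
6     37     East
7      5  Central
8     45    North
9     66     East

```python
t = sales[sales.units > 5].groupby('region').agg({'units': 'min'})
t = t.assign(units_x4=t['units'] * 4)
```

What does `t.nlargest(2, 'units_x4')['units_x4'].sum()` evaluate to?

284

filter rows where units > 5:
   units   region
0     18    South
1     72  Central
2     77  Central
3     26     East
4     74    South
5     23  Central
6     37     East
8     45    North
9     66     East
group by region, min of units:
         units
region        
Central     23
East        26
North       45
South       18
add column units_x4 = t['units'] * 4:
         units  units_x4
region                  
Central     23        92
East        26       104
North       45       180
South       18        72
take 2 rows with largest units_x4:
        units  units_x4
region                 
North      45       180
East       26       104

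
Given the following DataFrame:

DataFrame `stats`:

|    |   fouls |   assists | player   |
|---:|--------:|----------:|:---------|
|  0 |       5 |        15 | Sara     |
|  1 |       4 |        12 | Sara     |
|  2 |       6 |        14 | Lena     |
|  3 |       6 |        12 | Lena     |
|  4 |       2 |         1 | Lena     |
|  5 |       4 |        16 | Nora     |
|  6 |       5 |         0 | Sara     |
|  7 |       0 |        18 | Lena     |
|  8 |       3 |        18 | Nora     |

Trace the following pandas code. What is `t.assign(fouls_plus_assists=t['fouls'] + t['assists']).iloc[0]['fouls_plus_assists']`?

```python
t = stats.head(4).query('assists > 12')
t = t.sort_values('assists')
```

20

take first 4 rows:
   fouls  assists player
0      5       15   Sara
1      4       12   Sara
2      6       14   Lena
3      6       12   Lena
filter rows where assists > 12:
   fouls  assists player
0      5       15   Sara
2      6       14   Lena
sort by assists:
   fouls  assists player
2      6       14   Lena
0      5       15   Sara
add column fouls_plus_assists = t['fouls'] + t['assists']:
   fouls  assists player  fouls_plus_assists
2      6       14   Lena                  20
0      5       15   Sara                  20
The value at position 0, column 'fouls_plus_assists' is 20.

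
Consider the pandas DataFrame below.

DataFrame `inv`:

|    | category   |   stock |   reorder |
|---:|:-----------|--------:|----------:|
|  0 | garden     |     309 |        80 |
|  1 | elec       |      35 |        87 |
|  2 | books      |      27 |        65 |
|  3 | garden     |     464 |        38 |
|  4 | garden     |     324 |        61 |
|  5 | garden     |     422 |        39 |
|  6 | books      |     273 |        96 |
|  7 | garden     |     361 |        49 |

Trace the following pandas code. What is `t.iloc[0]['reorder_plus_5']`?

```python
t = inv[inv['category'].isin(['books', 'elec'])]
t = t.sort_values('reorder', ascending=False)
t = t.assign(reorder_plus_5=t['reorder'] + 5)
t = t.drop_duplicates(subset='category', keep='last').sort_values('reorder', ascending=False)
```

filter rows where category in ['books', 'elec']:
  category  stock  reorder
1     elec     35       87
2    books     27       65
6    books    273       96
sort by reorder descending:
  category  stock  reorder
6    books    273       96
1     elec     35       87
2    books     27       65
add column reorder_plus_5 = t['reorder'] + 5:
  category  stock  reorder  reorder_plus_5
6    books    273       96             101
1     elec     35       87              92
2    books     27       65              70
drop duplicate category (keep=last):
  category  stock  reorder  reorder_plus_5
1     elec     35       87              92
2    books     27       65              70
sort by reorder descending:
  category  stock  reorder  reorder_plus_5
1     elec     35       87              92
2    books     27       65              70
So iloc[0]['reorder_plus_5'] = 92.

92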